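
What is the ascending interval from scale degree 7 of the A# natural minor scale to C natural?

diminished fourth

Scale degree 7 of A# natural minor is G#.
G# up to C: letters G→C make it a fourth; 4 semitones makes it diminished.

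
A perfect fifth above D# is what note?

D up a perfect fifth is A, so the target letter is A.
From D#, a perfect fifth is 7 semitones up: A#.

A#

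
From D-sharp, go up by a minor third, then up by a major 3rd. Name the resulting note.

A minor third up from D# is F# (letter F, 3 semitones up).
A major third up from F# is A# (letter A, 4 semitones up).

A#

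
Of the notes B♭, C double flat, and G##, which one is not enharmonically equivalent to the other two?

G##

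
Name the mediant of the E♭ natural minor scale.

Gb

The Eb natural minor scale runs Eb F Gb Ab Bb Cb Db.
Degree 3 is Gb.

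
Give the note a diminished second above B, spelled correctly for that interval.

Cb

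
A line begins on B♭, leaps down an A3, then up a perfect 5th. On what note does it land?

Dbb

An augmented third down from Bb is Gbb (letter G, 5 semitones down).
A perfect fifth up from Gbb is Dbb (letter D, 7 semitones up).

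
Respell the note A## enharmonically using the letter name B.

A## is pitch class 11. The letter B alone is pitch class 11.
Pitch class 11 on B needs no accidental: B.

B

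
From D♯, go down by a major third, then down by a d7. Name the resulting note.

C##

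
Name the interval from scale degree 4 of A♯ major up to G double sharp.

Scale degree 4 of A# major is D#.
D# up to G##: letters D→G make it a fourth; 6 semitones makes it augmented.

augmented fourth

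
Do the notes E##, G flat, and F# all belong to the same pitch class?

E## = pitch class 6 and Gb = pitch class 6 and F# = pitch class 6 — the same pitch class, so they are enharmonic equivalents.

Yes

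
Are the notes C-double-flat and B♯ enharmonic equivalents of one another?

Cbb is pitch class 10; B# is pitch class 0.
The pitch classes differ (10 vs. 0), so they are not enharmonic equivalents.

No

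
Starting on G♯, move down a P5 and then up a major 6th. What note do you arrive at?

A#

A perfect fifth down from G# is C# (letter C, 7 semitones down).
A major sixth up from C# is A# (letter A, 9 semitones up).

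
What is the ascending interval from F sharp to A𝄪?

The letter names run F→A, a span of 2 letter steps, so the interval is some kind of third.
F# to A## is 5 semitones. A major third is 4, so 5 makes it augmented.

augmented third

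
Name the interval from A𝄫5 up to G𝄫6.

minor seventh

The letter names run A→G, a span of 6 letter steps, so the interval is some kind of seventh.
Abb to Gbb is 10 semitones. A major seventh is 11, so 10 makes it minor.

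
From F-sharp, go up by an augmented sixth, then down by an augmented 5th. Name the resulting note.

G#

An augmented sixth up from F# is D## (letter D, 10 semitones up).
An augmented fifth down from D## is G# (letter G, 8 semitones down).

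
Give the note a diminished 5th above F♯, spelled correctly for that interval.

F up a perfect fifth is C, so the target letter is C.
From F#, a diminished fifth is 6 semitones up: C.

C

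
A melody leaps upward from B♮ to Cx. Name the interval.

augmented second

Counting letters B–C gives a second.
B→C## = 3 semitones, 1 wider than the major second (2), so augmented.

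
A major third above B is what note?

B up a major third is D#, so the target letter is D.
From B, a major third is 4 semitones up: D#.

D#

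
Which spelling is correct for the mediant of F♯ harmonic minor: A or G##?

A

Each scale degree takes a distinct letter name. Degree 3 of a scale on F must use the letter A.
A and G## are enharmonically the same pitch, but only A uses the letter A, so it is the correct spelling here.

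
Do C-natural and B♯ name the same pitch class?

C = pitch class 0 and B# = pitch class 0 — the same pitch class, so they are enharmonic equivalents.

Yes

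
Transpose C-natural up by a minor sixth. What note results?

Ab

C up a major sixth is A, so the target letter is A.
From C, a minor sixth is 8 semitones up: Ab.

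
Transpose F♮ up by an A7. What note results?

A seventh above F lands on the letter E.
An augmented seventh spans 12 semitones, so F moves to pitch class 5. On the letter E that is E#.

E#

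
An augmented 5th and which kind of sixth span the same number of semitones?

minor

An augmented fifth spans 8 semitones.
A sixth spanning 8 semitones is minor (the major sixth is 9).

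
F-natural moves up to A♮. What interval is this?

major third

The letter names run F→A, a span of 2 letter steps, so the interval is some kind of third.
F to A is 4 semitones. A major third is 4, so 4 makes it major.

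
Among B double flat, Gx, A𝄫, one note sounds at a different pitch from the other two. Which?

In 12-tone equal temperament, enharmonic equivalents share a pitch class. Bbb is pitch class 9; G## is pitch class 9; Abb is pitch class 7.
Bbb and G## share pitch class 9, while Abb is pitch class 7.

Abb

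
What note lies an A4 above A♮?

D#

A fourth above A lands on the letter D.
An augmented fourth spans 6 semitones, so A moves to pitch class 3. On the letter D that is D#.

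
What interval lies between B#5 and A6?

diminished seventh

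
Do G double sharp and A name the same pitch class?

Yes

G## is pitch class 9; A is pitch class 9.
All spellings map to pitch class 9, so they are enharmonically equivalent.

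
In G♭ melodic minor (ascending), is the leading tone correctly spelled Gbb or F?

F

Each scale degree takes a distinct letter name. Degree 7 of a scale on G must use the letter F.
F and Gbb are enharmonically the same pitch, but only F uses the letter F, so it is the correct spelling here.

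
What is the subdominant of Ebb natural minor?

Abb

The Ebb natural minor scale runs Ebb Fb Gbb Abb Bbb Cbb Dbb.
Degree 4 is Abb.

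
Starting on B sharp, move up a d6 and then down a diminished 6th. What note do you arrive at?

B#

A diminished sixth up from B# is G (letter G, 7 semitones up).
A diminished sixth down from G is B# (letter B, 7 semitones down).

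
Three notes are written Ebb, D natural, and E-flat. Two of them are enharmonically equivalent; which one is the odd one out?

In 12-tone equal temperament, enharmonic equivalents share a pitch class. Ebb is pitch class 2; D is pitch class 2; Eb is pitch class 3.
Ebb and D share pitch class 2, while Eb is pitch class 3.

Eb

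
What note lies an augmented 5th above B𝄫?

A fifth above B lands on the letter F.
An augmented fifth spans 8 semitones, so Bbb moves to pitch class 5. On the letter F that is F.

F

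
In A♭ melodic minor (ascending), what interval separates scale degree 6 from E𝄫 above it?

diminished seventh

Scale degree 6 of Ab melodic minor (ascending) is F.
F up to Ebb: letters F→E make it a seventh; 9 semitones makes it diminished.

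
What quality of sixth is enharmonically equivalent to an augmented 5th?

An augmented fifth spans 8 semitones.
A sixth spanning 8 semitones is minor (the major sixth is 9).

minor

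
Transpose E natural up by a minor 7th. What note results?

A seventh above E lands on the letter D.
A minor seventh spans 10 semitones, so E moves to pitch class 2. On the letter D that is D.

D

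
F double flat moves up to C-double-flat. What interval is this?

Counting letters F–G–A–B–C gives a fifth.
Fbb→Cbb = 7 semitones, exactly the perfect fifth.

perfect fifth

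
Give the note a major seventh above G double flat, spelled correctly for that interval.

Fb

G up a major seventh is F#, so the target letter is F.
From Gbb, a major seventh is 11 semitones up: Fb.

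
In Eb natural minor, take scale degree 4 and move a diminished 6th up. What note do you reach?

Fbb

Scale degree 4 of Eb natural minor is Ab.
A diminished sixth (7 semitones) above Ab lands on the letter F, giving Fbb.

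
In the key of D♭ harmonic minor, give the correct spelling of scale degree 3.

Fb

The Db harmonic minor scale runs Db Eb Fb Gb Ab Bbb C.
Degree 3 is Fb.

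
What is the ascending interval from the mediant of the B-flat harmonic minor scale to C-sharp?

augmented seventh

The mediant of Bb harmonic minor is Db.
Db up to C#: letters D→C make it a seventh; 12 semitones makes it augmented.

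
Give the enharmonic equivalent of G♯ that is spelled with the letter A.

Ab

G# is pitch class 8. The letter A alone is pitch class 9.
To reach pitch class 8 from A requires an offset of -1 semitone, i.e. flat: Ab.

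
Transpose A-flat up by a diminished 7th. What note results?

A seventh above A lands on the letter G.
A diminished seventh spans 9 semitones, so Ab moves to pitch class 5. On the letter G that is Gbb.

Gbb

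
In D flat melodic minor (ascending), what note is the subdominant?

The Db melodic minor (ascending) scale runs Db Eb Fb Gb Ab Bb C.
Degree 4 is Gb.

Gb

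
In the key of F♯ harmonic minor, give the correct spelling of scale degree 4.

The F# harmonic minor scale runs F# G# A B C# D E#.
Degree 4 is B.

B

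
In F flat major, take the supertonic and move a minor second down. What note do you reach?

F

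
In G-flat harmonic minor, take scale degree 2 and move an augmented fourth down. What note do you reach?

Ebb

Scale degree 2 of Gb harmonic minor is Ab.
An augmented fourth (6 semitones) below Ab lands on the letter E, giving Ebb.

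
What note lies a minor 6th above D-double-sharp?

B#

D up a major sixth is B, so the target letter is B.
From D##, a minor sixth is 8 semitones up: B#.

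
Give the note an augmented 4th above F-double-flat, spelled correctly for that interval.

Bbb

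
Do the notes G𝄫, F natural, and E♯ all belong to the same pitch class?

Gbb is pitch class 5; F is pitch class 5; E# is pitch class 5.
All spellings map to pitch class 5, so they are enharmonically equivalent.

Yes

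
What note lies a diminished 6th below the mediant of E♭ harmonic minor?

The mediant of Eb harmonic minor is Gb.
A diminished sixth (7 semitones) below Gb lands on the letter B, giving B.

B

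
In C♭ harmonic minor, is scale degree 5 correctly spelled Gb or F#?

Each scale degree takes a distinct letter name. Degree 5 of a scale on C must use the letter G.
Gb and F# are enharmonically the same pitch, but only Gb uses the letter G, so it is the correct spelling here.

Gb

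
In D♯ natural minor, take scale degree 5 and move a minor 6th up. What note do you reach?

Scale degree 5 of D# natural minor is A#.
A minor sixth (8 semitones) above A# lands on the letter F, giving F#.

F#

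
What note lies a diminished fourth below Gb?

G down a perfect fourth is D, so the target letter is D.
From Gb, a diminished fourth is 4 semitones down: D.

D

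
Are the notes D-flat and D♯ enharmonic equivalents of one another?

Db is pitch class 1; D# is pitch class 3.
The pitch classes differ (1 vs. 3), so they are not enharmonic equivalents.

No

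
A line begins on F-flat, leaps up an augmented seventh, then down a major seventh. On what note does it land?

An augmented seventh up from Fb is E (letter E, 12 semitones up).
A major seventh down from E is F (letter F, 11 semitones down).

F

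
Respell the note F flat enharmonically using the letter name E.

E

Plain E sits at the same pitch as Fb, so on the letter E the same pitch needs a natural: E.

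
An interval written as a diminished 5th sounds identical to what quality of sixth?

doubly diminished

A diminished fifth spans 6 semitones.
A sixth spanning 6 semitones is doubly diminished (the major sixth is 9).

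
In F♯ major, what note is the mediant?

A#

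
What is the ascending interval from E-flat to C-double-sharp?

doubly augmented sixth

Counting letters E–F–G–A–B–C gives a sixth.
Eb→C## = 11 semitones, 2 wider than the major sixth (9), so doubly augmented.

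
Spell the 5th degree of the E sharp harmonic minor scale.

B#

Degree 5 takes the letter 4 steps above E, which is B.
In harmonic minor, degree 5 sits 7 semitones above the tonic. E# + 7 semitones is pitch class 0, spelled on B as B#.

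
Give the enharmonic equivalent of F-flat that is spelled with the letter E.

Plain E sits at the same pitch as Fb, so on the letter E the same pitch needs a natural: E.

E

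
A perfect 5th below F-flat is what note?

F down a perfect fifth is Bb, so the target letter is B.
From Fb, a perfect fifth is 7 semitones down: Bbb.

Bbb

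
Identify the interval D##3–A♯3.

diminished fifth

The letter names run D→A, a span of 4 letter steps, so the interval is some kind of fifth.
D## to A# is 6 semitones. A perfect fifth is 7, so 6 makes it diminished.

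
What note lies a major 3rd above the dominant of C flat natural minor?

The dominant of Cb natural minor is Gb.
A major third (4 semitones) above Gb lands on the letter B, giving Bb.

Bb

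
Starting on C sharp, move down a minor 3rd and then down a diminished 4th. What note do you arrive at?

E##

A minor third down from C# is A# (letter A, 3 semitones down).
A diminished fourth down from A# is E## (letter E, 4 semitones down).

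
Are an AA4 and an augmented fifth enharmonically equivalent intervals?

No

A doubly augmented fourth spans 7 semitones; an augmented fifth spans 8.
The spans differ, so they are not enharmonic equivalents.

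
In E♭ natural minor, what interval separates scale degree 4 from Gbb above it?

Scale degree 4 of Eb natural minor is Ab.
Ab up to Gbb: letters A→G make it a seventh; 9 semitones makes it diminished.

diminished seventh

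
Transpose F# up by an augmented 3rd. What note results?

F up a major third is A, so the target letter is A.
From F#, an augmented third is 5 semitones up: A##.

A##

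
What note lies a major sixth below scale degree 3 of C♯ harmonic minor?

G

Scale degree 3 of C# harmonic minor is E.
A major sixth (9 semitones) below E lands on the letter G, giving G.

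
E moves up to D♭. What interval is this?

The letter names run E→D, a span of 6 letter steps, so the interval is some kind of seventh.
E to Db is 9 semitones. A major seventh is 11, so 9 makes it diminished.

diminished seventh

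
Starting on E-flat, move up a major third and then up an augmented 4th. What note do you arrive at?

A major third up from Eb is G (letter G, 4 semitones up).
An augmented fourth up from G is C# (letter C, 6 semitones up).

C#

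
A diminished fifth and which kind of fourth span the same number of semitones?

A diminished fifth spans 6 semitones.
A fourth spanning 6 semitones is augmented (the perfect fourth is 5).

augmented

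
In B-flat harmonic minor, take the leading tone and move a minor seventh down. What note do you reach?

B

The leading tone of Bb harmonic minor is A.
A minor seventh (10 semitones) below A lands on the letter B, giving B.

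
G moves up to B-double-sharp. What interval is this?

doubly augmented third

The letter names run G→B, a span of 2 letter steps, so the interval is some kind of third.
G to B## is 6 semitones. A major third is 4, so 6 makes it doubly augmented.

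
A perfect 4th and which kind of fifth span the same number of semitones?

doubly diminished

A perfect fourth spans 5 semitones.
A fifth spanning 5 semitones is doubly diminished (the perfect fifth is 7).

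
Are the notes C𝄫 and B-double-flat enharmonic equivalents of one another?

Two spellings are enharmonically equivalent only if they share a pitch class.
Here Cbb → 10, Bbb → 9; 9 ≠ 10, so they are not.

No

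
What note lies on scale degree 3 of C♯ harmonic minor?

E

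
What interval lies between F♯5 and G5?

minor second

Counting letters F–G gives a second.
F#→G = 1 semitone, 1 narrower than the major second (2), so minor.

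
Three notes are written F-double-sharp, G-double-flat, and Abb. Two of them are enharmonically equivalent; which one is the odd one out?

Gbb

In 12-tone equal temperament, enharmonic equivalents share a pitch class. F## is pitch class 7; Gbb is pitch class 5; Abb is pitch class 7.
F## and Abb share pitch class 7, while Gbb is pitch class 5.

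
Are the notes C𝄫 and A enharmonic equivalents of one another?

No

Cbb is pitch class 10; A is pitch class 9.
The pitch classes differ (10 vs. 9), so they are not enharmonic equivalents.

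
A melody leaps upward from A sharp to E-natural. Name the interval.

diminished fifth

Counting letters A–B–C–D–E gives a fifth.
A#→E = 6 semitones, 1 narrower than the perfect fifth (7), so diminished.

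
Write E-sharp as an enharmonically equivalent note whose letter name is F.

Plain F sits at the same pitch as E#, so on the letter F the same pitch needs a natural: F.

F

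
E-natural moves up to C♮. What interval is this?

minor sixth

The letter names run E→C, a span of 5 letter steps, so the interval is some kind of sixth.
E to C is 8 semitones. A major sixth is 9, so 8 makes it minor.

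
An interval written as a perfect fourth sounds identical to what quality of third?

augmented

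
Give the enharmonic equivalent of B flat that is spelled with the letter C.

Bb is pitch class 10. The letter C alone is pitch class 0.
To reach pitch class 10 from C requires an offset of -2 semitones, i.e. double flat: Cbb.

Cbb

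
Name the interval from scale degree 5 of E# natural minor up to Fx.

Scale degree 5 of E# natural minor is B#.
B# up to F##: letters B→F make it a fifth; 7 semitones makes it perfect.

perfect fifth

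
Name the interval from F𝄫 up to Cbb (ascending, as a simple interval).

perfect fifth

Counting letters F–G–A–B–C gives a fifth.
Fbb→Cbb = 7 semitones, exactly the perfect fifth.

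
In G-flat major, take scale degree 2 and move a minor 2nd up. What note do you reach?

Bbb

Scale degree 2 of Gb major is Ab.
A minor second (1 semitone) above Ab lands on the letter B, giving Bbb.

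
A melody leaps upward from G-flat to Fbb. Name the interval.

diminished seventh

The letter names run G→F, a span of 6 letter steps, so the interval is some kind of seventh.
Gb to Fbb is 9 semitones. A major seventh is 11, so 9 makes it diminished.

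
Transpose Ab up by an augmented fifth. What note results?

E

A fifth above A lands on the letter E.
An augmented fifth spans 8 semitones, so Ab moves to pitch class 4. On the letter E that is E.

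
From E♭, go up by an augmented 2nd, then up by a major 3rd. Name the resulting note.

An augmented second up from Eb is F# (letter F, 3 semitones up).
A major third up from F# is A# (letter A, 4 semitones up).

A#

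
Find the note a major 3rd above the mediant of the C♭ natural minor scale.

The mediant of Cb natural minor is Ebb.
A major third (4 semitones) above Ebb lands on the letter G, giving Gb.

Gb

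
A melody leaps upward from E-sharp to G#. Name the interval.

minor third

Counting letters E–F–G gives a third.
E#→G# = 3 semitones, 1 narrower than the major third (4), so minor.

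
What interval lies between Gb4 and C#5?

doubly augmented fourth

Counting letters G–A–B–C gives a fourth.
Gb→C# = 7 semitones, 2 wider than the perfect fourth (5), so doubly augmented.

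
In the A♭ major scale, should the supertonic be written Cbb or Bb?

Bb

Each scale degree takes a distinct letter name. Degree 2 of a scale on A must use the letter B.
Bb and Cbb are enharmonically the same pitch, but only Bb uses the letter B, so it is the correct spelling here.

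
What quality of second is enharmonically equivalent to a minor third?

A minor third spans 3 semitones.
A second spanning 3 semitones is augmented (the major second is 2).

augmented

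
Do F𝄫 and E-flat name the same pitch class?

Yes

Fbb = pitch class 3 and Eb = pitch class 3 — the same pitch class, so they are enharmonic equivalents.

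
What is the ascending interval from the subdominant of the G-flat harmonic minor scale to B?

The subdominant of Gb harmonic minor is Cb.
Cb up to B: letters C→B make it a seventh; 12 semitones makes it augmented.

augmented seventh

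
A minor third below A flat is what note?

A third below A lands on the letter F.
A minor third spans 3 semitones, so Ab moves to pitch class 5. On the letter F that is F.

F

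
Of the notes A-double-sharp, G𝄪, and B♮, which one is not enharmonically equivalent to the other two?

G##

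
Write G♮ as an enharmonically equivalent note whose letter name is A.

Plain A sits 2 semitones above G, so on the letter A the same pitch needs a double flat: Abb.

Abb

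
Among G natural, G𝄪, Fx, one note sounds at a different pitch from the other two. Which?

In 12-tone equal temperament, enharmonic equivalents share a pitch class. G is pitch class 7; G## is pitch class 9; F## is pitch class 7.
G and F## share pitch class 7, while G## is pitch class 9.

G##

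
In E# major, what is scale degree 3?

The E# major scale runs E# F## G## A# B# C## D##.
Degree 3 is G##.

G##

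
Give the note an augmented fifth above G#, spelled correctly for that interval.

D##

A fifth above G lands on the letter D.
An augmented fifth spans 8 semitones, so G# moves to pitch class 4. On the letter D that is D##.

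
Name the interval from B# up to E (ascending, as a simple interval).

diminished fourth

Counting letters B–C–D–E gives a fourth.
B#→E = 4 semitones, 1 narrower than the perfect fourth (5), so diminished.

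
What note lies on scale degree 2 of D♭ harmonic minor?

Eb

Degree 2 takes the letter 1 step above D, which is E.
In harmonic minor, degree 2 sits 2 semitones above the tonic. Db + 2 semitones is pitch class 3, spelled on E as Eb.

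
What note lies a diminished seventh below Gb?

G down a major seventh is Ab, so the target letter is A.
From Gb, a diminished seventh is 9 semitones down: A.

A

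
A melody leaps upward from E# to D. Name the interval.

diminished seventh

Counting letters E–F–G–A–B–C–D gives a seventh.
E#→D = 9 semitones, 2 narrower than the major seventh (11), so diminished.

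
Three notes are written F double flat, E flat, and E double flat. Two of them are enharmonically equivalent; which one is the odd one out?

Ebb

In 12-tone equal temperament, enharmonic equivalents share a pitch class. Fbb is pitch class 3; Eb is pitch class 3; Ebb is pitch class 2.
Fbb and Eb share pitch class 3, while Ebb is pitch class 2.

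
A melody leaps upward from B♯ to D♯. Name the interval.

minor third

Counting letters B–C–D gives a third.
B#→D# = 3 semitones, 1 narrower than the major third (4), so minor.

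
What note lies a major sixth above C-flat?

Ab

C up a major sixth is A, so the target letter is A.
From Cb, a major sixth is 9 semitones up: Ab.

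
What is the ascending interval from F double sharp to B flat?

doubly diminished fourth

The letter names run F→B, a span of 3 letter steps, so the interval is some kind of fourth.
F## to Bb is 3 semitones. A perfect fourth is 5, so 3 makes it doubly diminished.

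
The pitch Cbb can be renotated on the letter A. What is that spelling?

Cbb is pitch class 10. The letter A alone is pitch class 9.
To reach pitch class 10 from A requires an offset of +1 semitone, i.e. sharp: A#.

A#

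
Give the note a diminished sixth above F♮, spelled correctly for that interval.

A sixth above F lands on the letter D.
A diminished sixth spans 7 semitones, so F moves to pitch class 0. On the letter D that is Dbb.

Dbb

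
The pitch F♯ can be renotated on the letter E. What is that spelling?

E##

Plain E sits 2 semitones below F#, so on the letter E the same pitch needs a double sharp: E##.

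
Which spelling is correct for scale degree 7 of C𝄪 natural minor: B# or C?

Each scale degree takes a distinct letter name. Degree 7 of a scale on C must use the letter B.
B# and C are enharmonically the same pitch, but only B# uses the letter B, so it is the correct spelling here.

B#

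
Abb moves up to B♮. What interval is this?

doubly augmented second

Counting letters A–B gives a second.
Abb→B = 4 semitones, 2 wider than the major second (2), so doubly augmented.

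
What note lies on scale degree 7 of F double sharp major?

The F## major scale runs F## G## A## B# C## D## E##.
Degree 7 is E##.

E##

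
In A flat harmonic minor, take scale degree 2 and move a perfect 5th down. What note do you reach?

Eb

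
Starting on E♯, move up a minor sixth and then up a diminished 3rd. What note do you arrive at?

Eb

A minor sixth up from E# is C# (letter C, 8 semitones up).
A diminished third up from C# is Eb (letter E, 2 semitones up).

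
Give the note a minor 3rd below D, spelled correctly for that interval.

B

D down a major third is Bb, so the target letter is B.
From D, a minor third is 3 semitones down: B.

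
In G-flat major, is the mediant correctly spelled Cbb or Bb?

Bb

Each scale degree takes a distinct letter name. Degree 3 of a scale on G must use the letter B.
Bb and Cbb are enharmonically the same pitch, but only Bb uses the letter B, so it is the correct spelling here.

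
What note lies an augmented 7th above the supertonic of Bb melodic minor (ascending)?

B#

The supertonic of Bb melodic minor (ascending) is C.
An augmented seventh (12 semitones) above C lands on the letter B, giving B#.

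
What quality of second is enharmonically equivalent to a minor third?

augmented

A minor third spans 3 semitones.
A second spanning 3 semitones is augmented (the major second is 2).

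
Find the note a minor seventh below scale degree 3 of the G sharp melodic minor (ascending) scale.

C#

Scale degree 3 of G# melodic minor (ascending) is B.
A minor seventh (10 semitones) below B lands on the letter C, giving C#.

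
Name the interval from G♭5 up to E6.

augmented sixth

The letter names run G→E, a span of 5 letter steps, so the interval is some kind of sixth.
Gb to E is 10 semitones. A major sixth is 9, so 10 makes it augmented.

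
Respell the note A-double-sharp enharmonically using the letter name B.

B

A## is pitch class 11. The letter B alone is pitch class 11.
Pitch class 11 on B needs no accidental: B.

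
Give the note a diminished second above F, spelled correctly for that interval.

A second above F lands on the letter G.
A diminished second spans 0 semitones, so F moves to pitch class 5. On the letter G that is Gbb.

Gbb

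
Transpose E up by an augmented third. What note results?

G##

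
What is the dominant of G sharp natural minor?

Degree 5 takes the letter 4 steps above G, which is D.
In natural minor, degree 5 sits 7 semitones above the tonic. G# + 7 semitones is pitch class 3, spelled on D as D#.

D#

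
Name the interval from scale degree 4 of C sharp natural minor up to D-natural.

Scale degree 4 of C# natural minor is F#.
F# up to D: letters F→D make it a sixth; 8 semitones makes it minor.

minor sixth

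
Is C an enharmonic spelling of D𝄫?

C = pitch class 0 and Dbb = pitch class 0 — the same pitch class, so they are enharmonic equivalents.

Yes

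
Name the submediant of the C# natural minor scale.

A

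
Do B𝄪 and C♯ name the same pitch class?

Yes

B## is pitch class 1; C# is pitch class 1.
All spellings map to pitch class 1, so they are enharmonically equivalent.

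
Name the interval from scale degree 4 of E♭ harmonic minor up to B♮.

augmented second

Scale degree 4 of Eb harmonic minor is Ab.
Ab up to B: letters A→B make it a second; 3 semitones makes it augmented.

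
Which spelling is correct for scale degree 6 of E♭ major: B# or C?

Each scale degree takes a distinct letter name. Degree 6 of a scale on E must use the letter C.
C and B# are enharmonically the same pitch, but only C uses the letter C, so it is the correct spelling here.

C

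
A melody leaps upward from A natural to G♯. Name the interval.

The letter names run A→G, a span of 6 letter steps, so the interval is some kind of seventh.
A to G# is 11 semitones. A major seventh is 11, so 11 makes it major.

major seventh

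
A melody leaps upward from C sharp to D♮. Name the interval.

The letter names run C→D, a span of 1 letter step, so the interval is some kind of second.
C# to D is 1 semitone. A major second is 2, so 1 makes it minor.

minor second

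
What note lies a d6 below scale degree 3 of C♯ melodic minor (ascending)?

G##

Scale degree 3 of C# melodic minor (ascending) is E.
A diminished sixth (7 semitones) below E lands on the letter G, giving G##.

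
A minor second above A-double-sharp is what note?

B#

A up a major second is B, so the target letter is B.
From A##, a minor second is 1 semitone up: B#.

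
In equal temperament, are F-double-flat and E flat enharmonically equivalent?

Fbb = pitch class 3 and Eb = pitch class 3 — the same pitch class, so they are enharmonic equivalents.

Yes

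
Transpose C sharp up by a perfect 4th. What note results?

F#

A fourth above C lands on the letter F.
A perfect fourth spans 5 semitones, so C# moves to pitch class 6. On the letter F that is F#.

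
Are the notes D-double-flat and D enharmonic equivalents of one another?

No

Dbb is pitch class 0; D is pitch class 2.
The pitch classes differ (0 vs. 2), so they are not enharmonic equivalents.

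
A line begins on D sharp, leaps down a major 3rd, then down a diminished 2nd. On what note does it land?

A##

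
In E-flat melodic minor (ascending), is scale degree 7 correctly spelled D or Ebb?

D

Each scale degree takes a distinct letter name. Degree 7 of a scale on E must use the letter D.
D and Ebb are enharmonically the same pitch, but only D uses the letter D, so it is the correct spelling here.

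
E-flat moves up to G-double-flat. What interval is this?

diminished third

The letter names run E→G, a span of 2 letter steps, so the interval is some kind of third.
Eb to Gbb is 2 semitones. A major third is 4, so 2 makes it diminished.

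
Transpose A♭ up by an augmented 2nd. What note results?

A second above A lands on the letter B.
An augmented second spans 3 semitones, so Ab moves to pitch class 11. On the letter B that is B.

B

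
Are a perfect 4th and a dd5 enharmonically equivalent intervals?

Yes

A perfect fourth spans 5 semitones; a doubly diminished fifth spans 5.
They are enharmonically equivalent.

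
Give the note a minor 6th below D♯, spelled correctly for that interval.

F##

A sixth below D lands on the letter F.
A minor sixth spans 8 semitones, so D# moves to pitch class 7. On the letter F that is F##.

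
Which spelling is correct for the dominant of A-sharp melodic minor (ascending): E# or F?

E#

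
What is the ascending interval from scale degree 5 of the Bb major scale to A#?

Scale degree 5 of Bb major is F.
F up to A#: letters F→A make it a third; 5 semitones makes it augmented.

augmented third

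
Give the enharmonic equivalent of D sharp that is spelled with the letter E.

Eb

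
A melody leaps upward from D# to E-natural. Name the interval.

minor second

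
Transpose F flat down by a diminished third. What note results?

A third below F lands on the letter D.
A diminished third spans 2 semitones, so Fb moves to pitch class 2. On the letter D that is D.

D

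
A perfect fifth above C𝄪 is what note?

G##

C up a perfect fifth is G, so the target letter is G.
From C##, a perfect fifth is 7 semitones up: G##.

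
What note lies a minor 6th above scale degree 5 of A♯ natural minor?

C#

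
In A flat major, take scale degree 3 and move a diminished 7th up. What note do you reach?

Bbb

Scale degree 3 of Ab major is C.
A diminished seventh (9 semitones) above C lands on the letter B, giving Bbb.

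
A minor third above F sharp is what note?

A

A third above F lands on the letter A.
A minor third spans 3 semitones, so F# moves to pitch class 9. On the letter A that is A.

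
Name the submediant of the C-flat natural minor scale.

Abb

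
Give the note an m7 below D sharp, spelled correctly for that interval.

A seventh below D lands on the letter E.
A minor seventh spans 10 semitones, so D# moves to pitch class 5. On the letter E that is E#.

E#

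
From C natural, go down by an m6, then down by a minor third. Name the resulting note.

A minor sixth down from C is E (letter E, 8 semitones down).
A minor third down from E is C# (letter C, 3 semitones down).

C#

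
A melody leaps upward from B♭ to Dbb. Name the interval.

Counting letters B–C–D gives a third.
Bb→Dbb = 2 semitones, 2 narrower than the major third (4), so diminished.

diminished third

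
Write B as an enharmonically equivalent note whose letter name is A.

B is pitch class 11. The letter A alone is pitch class 9.
To reach pitch class 11 from A requires an offset of +2 semitones, i.e. double sharp: A##.

A##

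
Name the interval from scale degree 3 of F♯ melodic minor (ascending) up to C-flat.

Scale degree 3 of F# melodic minor (ascending) is A.
A up to Cb: letters A→C make it a third; 2 semitones makes it diminished.

diminished third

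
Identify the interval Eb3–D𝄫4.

Counting letters E–F–G–A–B–C–D gives a seventh.
Eb→Dbb = 9 semitones, 2 narrower than the major seventh (11), so diminished.

diminished seventh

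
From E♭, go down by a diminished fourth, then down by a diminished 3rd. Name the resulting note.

G##

A diminished fourth down from Eb is B (letter B, 4 semitones down).
A diminished third down from B is G## (letter G, 2 semitones down).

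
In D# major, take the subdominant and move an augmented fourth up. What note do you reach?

C##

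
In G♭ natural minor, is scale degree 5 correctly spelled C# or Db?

Db

Each scale degree takes a distinct letter name. Degree 5 of a scale on G must use the letter D.
Db and C# are enharmonically the same pitch, but only Db uses the letter D, so it is the correct spelling here.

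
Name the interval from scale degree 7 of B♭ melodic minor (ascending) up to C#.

major third

Scale degree 7 of Bb melodic minor (ascending) is A.
A up to C#: letters A→C make it a third; 4 semitones makes it major.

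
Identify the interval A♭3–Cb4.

The letter names run A→C, a span of 2 letter steps, so the interval is some kind of third.
Ab to Cb is 3 semitones. A major third is 4, so 3 makes it minor.

minor third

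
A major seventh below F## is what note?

G#

F down a major seventh is Gb, so the target letter is G.
From F##, a major seventh is 11 semitones down: G#.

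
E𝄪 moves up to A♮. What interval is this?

Counting letters E–F–G–A gives a fourth.
E##→A = 3 semitones, 2 narrower than the perfect fourth (5), so doubly diminished.

doubly diminished fourth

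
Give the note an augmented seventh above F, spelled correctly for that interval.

A seventh above F lands on the letter E.
An augmented seventh spans 12 semitones, so F moves to pitch class 5. On the letter E that is E#.

E#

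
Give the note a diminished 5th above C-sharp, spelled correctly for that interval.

G

A fifth above C lands on the letter G.
A diminished fifth spans 6 semitones, so C# moves to pitch class 7. On the letter G that is G.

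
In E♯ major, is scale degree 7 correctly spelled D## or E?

D##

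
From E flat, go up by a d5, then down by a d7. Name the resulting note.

A diminished fifth up from Eb is Bbb (letter B, 6 semitones up).
A diminished seventh down from Bbb is C (letter C, 9 semitones down).

C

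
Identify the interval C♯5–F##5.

augmented fourth

Counting letters C–D–E–F gives a fourth.
C#→F## = 6 semitones, 1 wider than the perfect fourth (5), so augmented.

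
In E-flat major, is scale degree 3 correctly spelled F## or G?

Each scale degree takes a distinct letter name. Degree 3 of a scale on E must use the letter G.
G and F## are enharmonically the same pitch, but only G uses the letter G, so it is the correct spelling here.

G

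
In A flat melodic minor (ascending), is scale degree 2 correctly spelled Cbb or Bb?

Each scale degree takes a distinct letter name. Degree 2 of a scale on A must use the letter B.
Bb and Cbb are enharmonically the same pitch, but only Bb uses the letter B, so it is the correct spelling here.

Bb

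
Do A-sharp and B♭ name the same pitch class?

A# = pitch class 10 and Bb = pitch class 10 — the same pitch class, so they are enharmonic equivalents.

Yes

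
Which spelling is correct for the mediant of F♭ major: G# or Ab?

Each scale degree takes a distinct letter name. Degree 3 of a scale on F must use the letter A.
Ab and G# are enharmonically the same pitch, but only Ab uses the letter A, so it is the correct spelling here.

Ab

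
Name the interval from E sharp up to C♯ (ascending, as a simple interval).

The letter names run E→C, a span of 5 letter steps, so the interval is some kind of sixth.
E# to C# is 8 semitones. A major sixth is 9, so 8 makes it minor.

minor sixth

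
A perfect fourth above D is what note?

G

D up a perfect fourth is G, so the target letter is G.
From D, a perfect fourth is 5 semitones up: G.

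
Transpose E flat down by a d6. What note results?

G#

A sixth below E lands on the letter G.
A diminished sixth spans 7 semitones, so Eb moves to pitch class 8. On the letter G that is G#.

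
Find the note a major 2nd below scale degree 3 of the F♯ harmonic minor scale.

G

Scale degree 3 of F# harmonic minor is A.
A major second (2 semitones) below A lands on the letter G, giving G.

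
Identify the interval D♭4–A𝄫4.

diminished fifth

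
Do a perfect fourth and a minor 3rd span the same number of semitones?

A perfect fourth spans 5 semitones; a minor third spans 3.
The spans differ, so they are not enharmonic equivalents.

No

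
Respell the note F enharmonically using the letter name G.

F is pitch class 5. The letter G alone is pitch class 7.
To reach pitch class 5 from G requires an offset of -2 semitones, i.e. double flat: Gbb.

Gbb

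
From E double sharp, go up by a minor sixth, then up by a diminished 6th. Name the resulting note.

A

A minor sixth up from E## is C## (letter C, 8 semitones up).
A diminished sixth up from C## is A (letter A, 7 semitones up).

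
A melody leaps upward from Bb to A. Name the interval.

major seventh

The letter names run B→A, a span of 6 letter steps, so the interval is some kind of seventh.
Bb to A is 11 semitones. A major seventh is 11, so 11 makes it major.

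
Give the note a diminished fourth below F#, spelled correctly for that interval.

C##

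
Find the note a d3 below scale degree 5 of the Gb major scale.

Scale degree 5 of Gb major is Db.
A diminished third (2 semitones) below Db lands on the letter B, giving B.

B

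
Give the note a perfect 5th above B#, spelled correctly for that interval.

F##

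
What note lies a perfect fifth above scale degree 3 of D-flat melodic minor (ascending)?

Scale degree 3 of Db melodic minor (ascending) is Fb.
A perfect fifth (7 semitones) above Fb lands on the letter C, giving Cb.

Cb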